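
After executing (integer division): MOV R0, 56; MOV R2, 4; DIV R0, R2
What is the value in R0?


Register state trace:
  MOV R0, 56  → R0 = 56
  MOV R2, 4  → R2 = 4
  DIV R0, R2  → R0 = 56 // 4 = 14
Final: R0 = 14

14


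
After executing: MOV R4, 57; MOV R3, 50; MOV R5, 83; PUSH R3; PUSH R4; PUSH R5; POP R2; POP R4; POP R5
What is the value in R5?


Stack trace (top is rightmost):
  MOV R4, 57  → R4 = 57
  MOV R3, 50  → R3 = 50
  MOV R5, 83  → R5 = 83
  PUSH R3  → stack: [50]
  PUSH R4  → stack: [50, 57]
  PUSH R5  → stack: [50, 57, 83]
  POP R2  → R2 = 83, stack: [50, 57]
  POP R4  → R4 = 57, stack: [50]
  POP R5  → R5 = 50, stack: []
Final: R5 = 50

50


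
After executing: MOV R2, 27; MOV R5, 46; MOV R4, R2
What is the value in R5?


Register state trace:
  MOV R2, 27  → R2 = 27
  MOV R5, 46  → R5 = 46
  MOV R4, R2  → R4 = 27
Final: R5 = 46

46


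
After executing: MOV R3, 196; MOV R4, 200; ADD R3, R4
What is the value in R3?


Register state trace:
  MOV R3, 196  → R3 = 196
  MOV R4, 200  → R4 = 200
  ADD R3, R4  → R3 = 196 + 200 = 396
Final: R3 = 396

396


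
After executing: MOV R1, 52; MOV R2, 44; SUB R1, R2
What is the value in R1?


Register state trace:
  MOV R1, 52  → R1 = 52
  MOV R2, 44  → R2 = 44
  SUB R1, R2  → R1 = 52 - 44 = 8
Final: R1 = 8

8


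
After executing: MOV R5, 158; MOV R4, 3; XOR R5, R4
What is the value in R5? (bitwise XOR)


Register state trace:
  MOV R5, 158  → R5 = 158 (0b10011110)
  MOV R4, 3  → R4 = 3 (0b00000011)
  XOR R5, R4  → R5 = 158 XOR 3 = 157 (0b10011101)
Final: R5 = 157

157


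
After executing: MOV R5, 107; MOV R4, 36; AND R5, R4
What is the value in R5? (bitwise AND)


Register state trace:
  MOV R5, 107  → R5 = 107 (0b01101011)
  MOV R4, 36  → R4 = 36 (0b00100100)
  AND R5, R4  → R5 = 107 AND 36 = 32 (0b00100000)
Final: R5 = 32

32


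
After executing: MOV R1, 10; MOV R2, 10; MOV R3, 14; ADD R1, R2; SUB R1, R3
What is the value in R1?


Register state trace:
  MOV R1, 10  → R1 = 10
  MOV R2, 10  → R2 = 10
  MOV R3, 14  → R3 = 14
  ADD R1, R2  → R1 = 10 + 10 = 20
  SUB R1, R3  → R1 = 20 - 14 = 6
Final: R1 = 6

6


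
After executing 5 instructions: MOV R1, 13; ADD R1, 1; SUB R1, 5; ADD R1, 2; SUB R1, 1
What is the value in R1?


Register state trace:
  MOV R1, 13  → R1 = 13
  ADD R1, 1  → R1 = 13 + 1 = 14
  SUB R1, 5  → R1 = 14 - 5 = 9
  ADD R1, 2  → R1 = 9 + 2 = 11
  SUB R1, 1  → R1 = 11 - 1 = 10
Final: R1 = 10

10


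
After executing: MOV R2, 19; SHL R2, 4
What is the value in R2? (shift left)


Register state trace:
  MOV R2, 19  → R2 = 19
  SHL R2, 4  → R2 = 19 << 4 = 19 * 2^4 = 304
Final: R2 = 304

304


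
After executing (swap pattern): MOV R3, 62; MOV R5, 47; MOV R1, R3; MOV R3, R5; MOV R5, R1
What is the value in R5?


Register state trace (swap pattern):
  MOV R3, 62  → R3 = 62
  MOV R5, 47  → R5 = 47
  MOV R1, R3  → R1 = 62  (save R3)
  MOV R3, R5  → R3 = 47  (R3 gets R5's value)
  MOV R5, R1  → R5 = 62  (R5 gets saved value)
Final: R5 = 62

62


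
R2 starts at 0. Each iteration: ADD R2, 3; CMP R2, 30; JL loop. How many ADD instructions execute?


Loop trace (R2 starts at 0, target 30, step 3):
  ADD #1: R2 = 0 + 3 = 3  → 3 < 30, loop
  ADD #2: R2 = 3 + 3 = 6  → 6 < 30, loop
  ADD #3: R2 = 6 + 3 = 9  → 9 < 30, loop
  ADD #4: R2 = 9 + 3 = 12  → 12 < 30, loop
  ADD #5: R2 = 12 + 3 = 15  → 15 < 30, loop
  ADD #6: R2 = 15 + 3 = 18  → 18 < 30, loop
  ADD #7: R2 = 18 + 3 = 21  → 21 < 30, loop
  ADD #8: R2 = 21 + 3 = 24  → 24 < 30, loop
  ADD #9: R2 = 24 + 3 = 27  → 27 < 30, loop
  ADD #10: R2 = 27 + 3 = 30  → 30 >= 30, exit
Total ADD instructions: 10

10


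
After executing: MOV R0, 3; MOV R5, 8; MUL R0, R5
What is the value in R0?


Register state trace:
  MOV R0, 3  → R0 = 3
  MOV R5, 8  → R5 = 8
  MUL R0, R5  → R0 = 3 * 8 = 24
Final: R0 = 24

24


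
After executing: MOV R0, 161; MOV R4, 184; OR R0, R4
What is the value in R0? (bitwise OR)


Register state trace:
  MOV R0, 161  → R0 = 161 (0b10100001)
  MOV R4, 184  → R4 = 184 (0b10111000)
  OR R0, R4   → R0 = 161 OR 184 = 185 (0b10111001)
Final: R0 = 185

185


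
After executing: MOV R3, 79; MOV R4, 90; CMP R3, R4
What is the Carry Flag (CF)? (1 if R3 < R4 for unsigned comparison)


Register state trace:
  MOV R3, 79  → R3 = 79
  MOV R4, 90  → R4 = 90
  CMP R3, R4  → unsigned 79 - 90: borrow occurs
  79 < 90, so CF = 1
CF = 1

1


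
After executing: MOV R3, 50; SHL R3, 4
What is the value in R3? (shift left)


Register state trace:
  MOV R3, 50  → R3 = 50
  SHL R3, 4  → R3 = 50 << 4 = 50 * 2^4 = 800
Final: R3 = 800

800


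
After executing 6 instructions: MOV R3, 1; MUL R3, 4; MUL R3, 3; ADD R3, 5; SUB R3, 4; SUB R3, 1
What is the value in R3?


Register state trace:
  MOV R3, 1  → R3 = 1
  MUL R3, 4  → R3 = 1 * 4 = 4
  MUL R3, 3  → R3 = 4 * 3 = 12
  ADD R3, 5  → R3 = 12 + 5 = 17
  SUB R3, 4  → R3 = 17 - 4 = 13
  SUB R3, 1  → R3 = 13 - 1 = 12
Final: R3 = 12

12


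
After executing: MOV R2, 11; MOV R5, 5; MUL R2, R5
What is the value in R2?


Register state trace:
  MOV R2, 11  → R2 = 11
  MOV R5, 5  → R5 = 5
  MUL R2, R5  → R2 = 11 * 5 = 55
Final: R2 = 55

55


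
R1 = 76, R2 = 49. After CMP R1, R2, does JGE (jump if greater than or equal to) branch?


Trace:
  R1 = 76, R2 = 49
  CMP R1, R2  → compares 76 vs 49
  JGE checks: is 76 greater than or equal to 49?
  76 > 49, so condition is true
Branch taken: Yes

Yes


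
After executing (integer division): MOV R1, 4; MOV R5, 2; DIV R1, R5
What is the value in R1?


Register state trace:
  MOV R1, 4  → R1 = 4
  MOV R5, 2  → R5 = 2
  DIV R1, R5  → R1 = 4 // 2 = 2
Final: R1 = 2

2


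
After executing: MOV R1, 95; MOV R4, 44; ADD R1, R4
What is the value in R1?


Register state trace:
  MOV R1, 95  → R1 = 95
  MOV R4, 44  → R4 = 44
  ADD R1, R4  → R1 = 95 + 44 = 139
Final: R1 = 139

139


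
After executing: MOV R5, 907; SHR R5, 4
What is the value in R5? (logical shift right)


Register state trace:
  MOV R5, 907  → R5 = 907
  SHR R5, 4  → R5 = 907 >> 4 = 907 // 2^4 = 56
Final: R5 = 56

56


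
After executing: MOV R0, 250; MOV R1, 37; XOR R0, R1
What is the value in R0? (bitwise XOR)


Register state trace:
  MOV R0, 250  → R0 = 250 (0b11111010)
  MOV R1, 37  → R1 = 37 (0b00100101)
  XOR R0, R1  → R0 = 250 XOR 37 = 223 (0b11011111)
Final: R0 = 223

223


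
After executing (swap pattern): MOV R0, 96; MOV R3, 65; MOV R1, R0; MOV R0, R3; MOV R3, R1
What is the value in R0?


Register state trace (swap pattern):
  MOV R0, 96  → R0 = 96
  MOV R3, 65  → R3 = 65
  MOV R1, R0  → R1 = 96  (save R0)
  MOV R0, R3  → R0 = 65  (R0 gets R3's value)
  MOV R3, R1  → R3 = 96  (R3 gets saved value)
Final: R0 = 65

65


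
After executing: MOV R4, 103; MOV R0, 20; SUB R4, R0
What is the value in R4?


Register state trace:
  MOV R4, 103  → R4 = 103
  MOV R0, 20  → R0 = 20
  SUB R4, R0  → R4 = 103 - 20 = 83
Final: R4 = 83

83


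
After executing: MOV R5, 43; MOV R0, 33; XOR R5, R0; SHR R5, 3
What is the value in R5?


Register state trace:
  MOV R5, 43  → R5 = 43 (0b00101011)
  MOV R0, 33  → R0 = 33 (0b00100001)
  XOR R5, R0  → R5 = 43 XOR 33 = 10 (0b00001010)
  SHR R5, 3  → R5 = 10 >> 3 = 1
Final: R5 = 1

1


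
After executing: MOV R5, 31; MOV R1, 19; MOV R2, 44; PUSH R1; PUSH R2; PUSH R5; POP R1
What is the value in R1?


Stack trace (top is rightmost):
  MOV R5, 31  → R5 = 31
  MOV R1, 19  → R1 = 19
  MOV R2, 44  → R2 = 44
  PUSH R1  → stack: [19]
  PUSH R2  → stack: [19, 44]
  PUSH R5  → stack: [19, 44, 31]
  POP R1  → R1 = 31, stack: [19, 44]
Final: R1 = 31

31


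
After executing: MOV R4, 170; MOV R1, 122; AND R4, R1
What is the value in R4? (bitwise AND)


Register state trace:
  MOV R4, 170  → R4 = 170 (0b10101010)
  MOV R1, 122  → R1 = 122 (0b01111010)
  AND R4, R1  → R4 = 170 AND 122 = 42 (0b00101010)
Final: R4 = 42

42


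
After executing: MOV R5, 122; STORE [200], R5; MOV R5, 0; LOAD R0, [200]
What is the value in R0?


Register and memory trace:
  MOV R5, 122  → R5 = 122
  STORE [200], R5  → mem[200] = 122
  MOV R5, 0  → R5 = 0
  LOAD R0, [200]  → R0 = mem[200] = 122
Final: R0 = 122

122


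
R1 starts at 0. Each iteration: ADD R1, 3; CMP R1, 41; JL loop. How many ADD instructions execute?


Loop trace (R1 starts at 0, target 41, step 3):
  ADD #1: R1 = 0 + 3 = 3  → 3 < 41, loop
  ADD #2: R1 = 3 + 3 = 6  → 6 < 41, loop
  ADD #3: R1 = 6 + 3 = 9  → 9 < 41, loop
  ADD #4: R1 = 9 + 3 = 12  → 12 < 41, loop
  ADD #5: R1 = 12 + 3 = 15  → 15 < 41, loop
  ADD #6: R1 = 15 + 3 = 18  → 18 < 41, loop
  ADD #7: R1 = 18 + 3 = 21  → 21 < 41, loop
  ADD #8: R1 = 21 + 3 = 24  → 24 < 41, loop
  ADD #9: R1 = 24 + 3 = 27  → 27 < 41, loop
  ADD #10: R1 = 27 + 3 = 30  → 30 < 41, loop
  ADD #11: R1 = 30 + 3 = 33  → 33 < 41, loop
  ADD #12: R1 = 33 + 3 = 36  → 36 < 41, loop
  ADD #13: R1 = 36 + 3 = 39  → 39 < 41, loop
  ADD #14: R1 = 39 + 3 = 42  → 42 >= 41, exit
Total ADD instructions: 14

14


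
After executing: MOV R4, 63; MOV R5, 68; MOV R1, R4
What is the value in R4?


Register state trace:
  MOV R4, 63  → R4 = 63
  MOV R5, 68  → R5 = 68
  MOV R1, R4  → R1 = 63
Final: R4 = 63

63


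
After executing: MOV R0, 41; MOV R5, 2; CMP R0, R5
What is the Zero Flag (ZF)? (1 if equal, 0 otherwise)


Register state trace:
  MOV R0, 41  → R0 = 41
  MOV R5, 2  → R5 = 2
  CMP R0, R5  → computes 41 - 2 = 39
  Result is nonzero, so values are not equal
ZF = 0

0


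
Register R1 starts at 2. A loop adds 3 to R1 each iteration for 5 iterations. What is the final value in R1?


Starting value: R1 = 2
  Iter 1: R1 = 2 + 3 = 5
  Iter 2: R1 = 5 + 3 = 8
  Iter 3: R1 = 8 + 3 = 11
  Iter 4: R1 = 11 + 3 = 14
  Iter 5: R1 = 14 + 3 = 17
Final: R1 = 17

17


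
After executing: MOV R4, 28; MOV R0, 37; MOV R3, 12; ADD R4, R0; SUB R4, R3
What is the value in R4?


Register state trace:
  MOV R4, 28  → R4 = 28
  MOV R0, 37  → R0 = 37
  MOV R3, 12  → R3 = 12
  ADD R4, R0  → R4 = 28 + 37 = 65
  SUB R4, R3  → R4 = 65 - 12 = 53
Final: R4 = 53

53


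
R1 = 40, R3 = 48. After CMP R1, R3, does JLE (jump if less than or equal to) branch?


Trace:
  R1 = 40, R3 = 48
  CMP R1, R3  → compares 40 vs 48
  JLE checks: is 40 less than or equal to 48?
  40 < 48, so condition is true
Branch taken: Yes

Yes


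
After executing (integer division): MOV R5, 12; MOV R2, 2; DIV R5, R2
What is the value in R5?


Register state trace:
  MOV R5, 12  → R5 = 12
  MOV R2, 2  → R2 = 2
  DIV R5, R2  → R5 = 12 // 2 = 6
Final: R5 = 6

6


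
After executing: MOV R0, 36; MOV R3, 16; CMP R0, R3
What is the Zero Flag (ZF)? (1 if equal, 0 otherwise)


Register state trace:
  MOV R0, 36  → R0 = 36
  MOV R3, 16  → R3 = 16
  CMP R0, R3  → computes 36 - 16 = 20
  Result is nonzero, so values are not equal
ZF = 0

0


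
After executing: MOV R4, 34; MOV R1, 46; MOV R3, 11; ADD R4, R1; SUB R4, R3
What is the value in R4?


Register state trace:
  MOV R4, 34  → R4 = 34
  MOV R1, 46  → R1 = 46
  MOV R3, 11  → R3 = 11
  ADD R4, R1  → R4 = 34 + 46 = 80
  SUB R4, R3  → R4 = 80 - 11 = 69
Final: R4 = 69

69


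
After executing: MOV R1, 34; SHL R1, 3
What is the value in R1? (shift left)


Register state trace:
  MOV R1, 34  → R1 = 34
  SHL R1, 3  → R1 = 34 << 3 = 34 * 2^3 = 272
Final: R1 = 272

272


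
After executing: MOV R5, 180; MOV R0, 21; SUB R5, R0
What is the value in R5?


Register state trace:
  MOV R5, 180  → R5 = 180
  MOV R0, 21  → R0 = 21
  SUB R5, R0  → R5 = 180 - 21 = 159
Final: R5 = 159

159


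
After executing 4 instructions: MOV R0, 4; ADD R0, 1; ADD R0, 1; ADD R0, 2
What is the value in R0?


Register state trace:
  MOV R0, 4  → R0 = 4
  ADD R0, 1  → R0 = 4 + 1 = 5
  ADD R0, 1  → R0 = 5 + 1 = 6
  ADD R0, 2  → R0 = 6 + 2 = 8
Final: R0 = 8

8


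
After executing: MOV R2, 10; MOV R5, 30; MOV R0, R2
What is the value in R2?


Register state trace:
  MOV R2, 10  → R2 = 10
  MOV R5, 30  → R5 = 30
  MOV R0, R2  → R0 = 10
Final: R2 = 10

10


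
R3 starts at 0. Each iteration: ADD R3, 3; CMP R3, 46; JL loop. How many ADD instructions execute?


Loop trace (R3 starts at 0, target 46, step 3):
  ADD #1: R3 = 0 + 3 = 3  → 3 < 46, loop
  ADD #2: R3 = 3 + 3 = 6  → 6 < 46, loop
  ADD #3: R3 = 6 + 3 = 9  → 9 < 46, loop
  ADD #4: R3 = 9 + 3 = 12  → 12 < 46, loop
  ADD #5: R3 = 12 + 3 = 15  → 15 < 46, loop
  ADD #6: R3 = 15 + 3 = 18  → 18 < 46, loop
  ADD #7: R3 = 18 + 3 = 21  → 21 < 46, loop
  ADD #8: R3 = 21 + 3 = 24  → 24 < 46, loop
  ADD #9: R3 = 24 + 3 = 27  → 27 < 46, loop
  ADD #10: R3 = 27 + 3 = 30  → 30 < 46, loop
  ADD #11: R3 = 30 + 3 = 33  → 33 < 46, loop
  ADD #12: R3 = 33 + 3 = 36  → 36 < 46, loop
  ADD #13: R3 = 36 + 3 = 39  → 39 < 46, loop
  ADD #14: R3 = 39 + 3 = 42  → 42 < 46, loop
  ADD #15: R3 = 42 + 3 = 45  → 45 < 46, loop
  ADD #16: R3 = 45 + 3 = 48  → 48 >= 46, exit
Total ADD instructions: 16

16


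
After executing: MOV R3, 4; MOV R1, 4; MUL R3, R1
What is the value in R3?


Register state trace:
  MOV R3, 4  → R3 = 4
  MOV R1, 4  → R1 = 4
  MUL R3, R1  → R3 = 4 * 4 = 16
Final: R3 = 16

16


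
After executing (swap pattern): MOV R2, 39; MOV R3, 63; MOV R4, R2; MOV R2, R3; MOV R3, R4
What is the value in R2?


Register state trace (swap pattern):
  MOV R2, 39  → R2 = 39
  MOV R3, 63  → R3 = 63
  MOV R4, R2  → R4 = 39  (save R2)
  MOV R2, R3  → R2 = 63  (R2 gets R3's value)
  MOV R3, R4  → R3 = 39  (R3 gets saved value)
Final: R2 = 63

63


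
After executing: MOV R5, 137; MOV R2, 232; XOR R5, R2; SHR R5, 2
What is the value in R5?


Register state trace:
  MOV R5, 137  → R5 = 137 (0b10001001)
  MOV R2, 232  → R2 = 232 (0b11101000)
  XOR R5, R2  → R5 = 137 XOR 232 = 97 (0b01100001)
  SHR R5, 2  → R5 = 97 >> 2 = 24
Final: R5 = 24

24


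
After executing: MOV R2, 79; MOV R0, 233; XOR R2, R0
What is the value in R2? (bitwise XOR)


Register state trace:
  MOV R2, 79  → R2 = 79 (0b01001111)
  MOV R0, 233  → R0 = 233 (0b11101001)
  XOR R2, R0  → R2 = 79 XOR 233 = 166 (0b10100110)
Final: R2 = 166

166


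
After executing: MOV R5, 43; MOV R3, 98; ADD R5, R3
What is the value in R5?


Register state trace:
  MOV R5, 43  → R5 = 43
  MOV R3, 98  → R3 = 98
  ADD R5, R3  → R5 = 43 + 98 = 141
Final: R5 = 141

141


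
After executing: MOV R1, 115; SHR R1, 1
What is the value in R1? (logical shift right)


Register state trace:
  MOV R1, 115  → R1 = 115
  SHR R1, 1  → R1 = 115 >> 1 = 115 // 2^1 = 57
Final: R1 = 57

57


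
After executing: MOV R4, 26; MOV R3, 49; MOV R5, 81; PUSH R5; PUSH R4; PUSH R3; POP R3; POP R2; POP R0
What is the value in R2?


Stack trace (top is rightmost):
  MOV R4, 26  → R4 = 26
  MOV R3, 49  → R3 = 49
  MOV R5, 81  → R5 = 81
  PUSH R5  → stack: [81]
  PUSH R4  → stack: [81, 26]
  PUSH R3  → stack: [81, 26, 49]
  POP R3  → R3 = 49, stack: [81, 26]
  POP R2  → R2 = 26, stack: [81]
  POP R0  → R0 = 81, stack: []
Final: R2 = 26

26


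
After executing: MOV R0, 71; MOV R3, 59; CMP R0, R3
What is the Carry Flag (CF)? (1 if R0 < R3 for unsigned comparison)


Register state trace:
  MOV R0, 71  → R0 = 71
  MOV R3, 59  → R3 = 59
  CMP R0, R3  → unsigned 71 - 59: no borrow
  71 >= 59, so CF = 0
CF = 0

0


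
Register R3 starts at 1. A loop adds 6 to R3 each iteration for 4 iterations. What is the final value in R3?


Starting value: R3 = 1
  Iter 1: R3 = 1 + 6 = 7
  Iter 2: R3 = 7 + 6 = 13
  Iter 3: R3 = 13 + 6 = 19
  Iter 4: R3 = 19 + 6 = 25
Final: R3 = 25

25


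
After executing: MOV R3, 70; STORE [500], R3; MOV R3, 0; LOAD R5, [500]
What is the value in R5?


Register and memory trace:
  MOV R3, 70  → R3 = 70
  STORE [500], R3  → mem[500] = 70
  MOV R3, 0  → R3 = 0
  LOAD R5, [500]  → R5 = mem[500] = 70
Final: R5 = 70

70


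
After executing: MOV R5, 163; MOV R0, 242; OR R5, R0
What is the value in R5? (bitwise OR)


Register state trace:
  MOV R5, 163  → R5 = 163 (0b10100011)
  MOV R0, 242  → R0 = 242 (0b11110010)
  OR R5, R0   → R5 = 163 OR 242 = 243 (0b11110011)
Final: R5 = 243

243


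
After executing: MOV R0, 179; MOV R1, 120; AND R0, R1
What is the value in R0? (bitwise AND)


Register state trace:
  MOV R0, 179  → R0 = 179 (0b10110011)
  MOV R1, 120  → R1 = 120 (0b01111000)
  AND R0, R1  → R0 = 179 AND 120 = 48 (0b00110000)
Final: R0 = 48

48


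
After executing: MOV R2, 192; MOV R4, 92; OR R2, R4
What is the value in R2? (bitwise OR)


Register state trace:
  MOV R2, 192  → R2 = 192 (0b11000000)
  MOV R4, 92  → R4 = 92 (0b01011100)
  OR R2, R4   → R2 = 192 OR 92 = 220 (0b11011100)
Final: R2 = 220

220


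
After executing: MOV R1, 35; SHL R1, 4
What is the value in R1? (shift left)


Register state trace:
  MOV R1, 35  → R1 = 35
  SHL R1, 4  → R1 = 35 << 4 = 35 * 2^4 = 560
Final: R1 = 560

560


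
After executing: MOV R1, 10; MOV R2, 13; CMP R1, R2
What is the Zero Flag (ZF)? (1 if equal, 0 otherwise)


Register state trace:
  MOV R1, 10  → R1 = 10
  MOV R2, 13  → R2 = 13
  CMP R1, R2  → computes 10 - 13 = -3
  Result is nonzero, so values are not equal
ZF = 0

0


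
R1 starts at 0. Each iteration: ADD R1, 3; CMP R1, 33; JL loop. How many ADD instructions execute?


Loop trace (R1 starts at 0, target 33, step 3):
  ADD #1: R1 = 0 + 3 = 3  → 3 < 33, loop
  ADD #2: R1 = 3 + 3 = 6  → 6 < 33, loop
  ADD #3: R1 = 6 + 3 = 9  → 9 < 33, loop
  ADD #4: R1 = 9 + 3 = 12  → 12 < 33, loop
  ADD #5: R1 = 12 + 3 = 15  → 15 < 33, loop
  ADD #6: R1 = 15 + 3 = 18  → 18 < 33, loop
  ADD #7: R1 = 18 + 3 = 21  → 21 < 33, loop
  ADD #8: R1 = 21 + 3 = 24  → 24 < 33, loop
  ADD #9: R1 = 24 + 3 = 27  → 27 < 33, loop
  ADD #10: R1 = 27 + 3 = 30  → 30 < 33, loop
  ADD #11: R1 = 30 + 3 = 33  → 33 >= 33, exit
Total ADD instructions: 11

11


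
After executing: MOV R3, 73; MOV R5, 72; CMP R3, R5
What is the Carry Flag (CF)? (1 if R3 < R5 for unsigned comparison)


Register state trace:
  MOV R3, 73  → R3 = 73
  MOV R5, 72  → R5 = 72
  CMP R3, R5  → unsigned 73 - 72: no borrow
  73 >= 72, so CF = 0
CF = 0

0


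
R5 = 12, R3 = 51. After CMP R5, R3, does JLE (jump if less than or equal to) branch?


Trace:
  R5 = 12, R3 = 51
  CMP R5, R3  → compares 12 vs 51
  JLE checks: is 12 less than or equal to 51?
  12 < 51, so condition is true
Branch taken: Yes

Yes


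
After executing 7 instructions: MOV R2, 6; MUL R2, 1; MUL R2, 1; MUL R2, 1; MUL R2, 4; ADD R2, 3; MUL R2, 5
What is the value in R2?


Register state trace:
  MOV R2, 6  → R2 = 6
  MUL R2, 1  → R2 = 6 * 1 = 6
  MUL R2, 1  → R2 = 6 * 1 = 6
  MUL R2, 1  → R2 = 6 * 1 = 6
  MUL R2, 4  → R2 = 6 * 4 = 24
  ADD R2, 3  → R2 = 24 + 3 = 27
  MUL R2, 5  → R2 = 27 * 5 = 135
Final: R2 = 135

135


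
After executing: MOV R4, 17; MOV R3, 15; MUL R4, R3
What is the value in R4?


Register state trace:
  MOV R4, 17  → R4 = 17
  MOV R3, 15  → R3 = 15
  MUL R4, R3  → R4 = 17 * 15 = 255
Final: R4 = 255

255


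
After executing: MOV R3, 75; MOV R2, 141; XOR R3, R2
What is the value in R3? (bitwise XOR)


Register state trace:
  MOV R3, 75  → R3 = 75 (0b01001011)
  MOV R2, 141  → R2 = 141 (0b10001101)
  XOR R3, R2  → R3 = 75 XOR 141 = 198 (0b11000110)
Final: R3 = 198

198


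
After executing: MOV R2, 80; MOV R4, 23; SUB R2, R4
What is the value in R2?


Register state trace:
  MOV R2, 80  → R2 = 80
  MOV R4, 23  → R4 = 23
  SUB R2, R4  → R2 = 80 - 23 = 57
Final: R2 = 57

57


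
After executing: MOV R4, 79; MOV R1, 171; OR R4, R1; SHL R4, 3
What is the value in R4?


Register state trace:
  MOV R4, 79  → R4 = 79 (0b01001111)
  MOV R1, 171  → R1 = 171 (0b10101011)
  OR R4, R1  → R4 = 79 OR 171 = 239 (0b11101111)
  SHL R4, 3  → R4 = 239 << 3 = 1912
Final: R4 = 1912

1912


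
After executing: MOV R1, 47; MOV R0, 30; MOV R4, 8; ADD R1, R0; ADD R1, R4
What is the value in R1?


Register state trace:
  MOV R1, 47  → R1 = 47
  MOV R0, 30  → R0 = 30
  MOV R4, 8  → R4 = 8
  ADD R1, R0  → R1 = 47 + 30 = 77
  ADD R1, R4  → R1 = 77 + 8 = 85
Final: R1 = 85

85


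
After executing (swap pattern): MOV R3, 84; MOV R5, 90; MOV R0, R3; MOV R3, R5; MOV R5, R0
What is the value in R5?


Register state trace (swap pattern):
  MOV R3, 84  → R3 = 84
  MOV R5, 90  → R5 = 90
  MOV R0, R3  → R0 = 84  (save R3)
  MOV R3, R5  → R3 = 90  (R3 gets R5's value)
  MOV R5, R0  → R5 = 84  (R5 gets saved value)
Final: R5 = 84

84


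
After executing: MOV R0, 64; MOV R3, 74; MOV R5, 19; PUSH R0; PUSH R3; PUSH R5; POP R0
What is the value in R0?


Stack trace (top is rightmost):
  MOV R0, 64  → R0 = 64
  MOV R3, 74  → R3 = 74
  MOV R5, 19  → R5 = 19
  PUSH R0  → stack: [64]
  PUSH R3  → stack: [64, 74]
  PUSH R5  → stack: [64, 74, 19]
  POP R0  → R0 = 19, stack: [64, 74]
Final: R0 = 19

19


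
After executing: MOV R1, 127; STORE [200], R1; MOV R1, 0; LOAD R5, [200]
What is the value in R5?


Register and memory trace:
  MOV R1, 127  → R1 = 127
  STORE [200], R1  → mem[200] = 127
  MOV R1, 0  → R1 = 0
  LOAD R5, [200]  → R5 = mem[200] = 127
Final: R5 = 127

127


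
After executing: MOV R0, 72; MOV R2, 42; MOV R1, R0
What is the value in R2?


Register state trace:
  MOV R0, 72  → R0 = 72
  MOV R2, 42  → R2 = 42
  MOV R1, R0  → R1 = 72
Final: R2 = 42

42


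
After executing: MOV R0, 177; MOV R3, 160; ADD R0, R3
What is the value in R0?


Register state trace:
  MOV R0, 177  → R0 = 177
  MOV R3, 160  → R3 = 160
  ADD R0, R3  → R0 = 177 + 160 = 337
Final: R0 = 337

337


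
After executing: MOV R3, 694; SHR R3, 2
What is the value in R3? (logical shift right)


Register state trace:
  MOV R3, 694  → R3 = 694
  SHR R3, 2  → R3 = 694 >> 2 = 694 // 2^2 = 173
Final: R3 = 173

173


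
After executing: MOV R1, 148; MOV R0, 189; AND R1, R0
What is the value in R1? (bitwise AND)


Register state trace:
  MOV R1, 148  → R1 = 148 (0b10010100)
  MOV R0, 189  → R0 = 189 (0b10111101)
  AND R1, R0  → R1 = 148 AND 189 = 148 (0b10010100)
Final: R1 = 148

148


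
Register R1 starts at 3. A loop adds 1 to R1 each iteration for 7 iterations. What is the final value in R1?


Starting value: R1 = 3
  Iter 1: R1 = 3 + 1 = 4
  Iter 2: R1 = 4 + 1 = 5
  Iter 3: R1 = 5 + 1 = 6
  Iter 4: R1 = 6 + 1 = 7
  Iter 5: R1 = 7 + 1 = 8
  Iter 6: R1 = 8 + 1 = 9
  Iter 7: R1 = 9 + 1 = 10
Final: R1 = 10

10


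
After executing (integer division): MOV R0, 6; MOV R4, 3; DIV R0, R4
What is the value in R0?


Register state trace:
  MOV R0, 6  → R0 = 6
  MOV R4, 3  → R4 = 3
  DIV R0, R4  → R0 = 6 // 3 = 2
Final: R0 = 2

2


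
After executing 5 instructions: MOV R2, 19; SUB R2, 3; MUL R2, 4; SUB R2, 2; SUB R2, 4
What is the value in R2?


Register state trace:
  MOV R2, 19  → R2 = 19
  SUB R2, 3  → R2 = 19 - 3 = 16
  MUL R2, 4  → R2 = 16 * 4 = 64
  SUB R2, 2  → R2 = 64 - 2 = 62
  SUB R2, 4  → R2 = 62 - 4 = 58
Final: R2 = 58

58


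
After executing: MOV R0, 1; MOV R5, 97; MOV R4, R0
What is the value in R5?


Register state trace:
  MOV R0, 1  → R0 = 1
  MOV R5, 97  → R5 = 97
  MOV R4, R0  → R4 = 1
Final: R5 = 97

97


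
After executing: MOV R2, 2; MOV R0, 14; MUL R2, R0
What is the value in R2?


Register state trace:
  MOV R2, 2  → R2 = 2
  MOV R0, 14  → R0 = 14
  MUL R2, R0  → R2 = 2 * 14 = 28
Final: R2 = 28

28


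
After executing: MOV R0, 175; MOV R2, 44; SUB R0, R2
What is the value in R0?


Register state trace:
  MOV R0, 175  → R0 = 175
  MOV R2, 44  → R2 = 44
  SUB R0, R2  → R0 = 175 - 44 = 131
Final: R0 = 131

131


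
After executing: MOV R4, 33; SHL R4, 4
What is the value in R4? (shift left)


Register state trace:
  MOV R4, 33  → R4 = 33
  SHL R4, 4  → R4 = 33 << 4 = 33 * 2^4 = 528
Final: R4 = 528

528


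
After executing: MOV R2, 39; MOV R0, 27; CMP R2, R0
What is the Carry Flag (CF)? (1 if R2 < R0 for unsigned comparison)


Register state trace:
  MOV R2, 39  → R2 = 39
  MOV R0, 27  → R0 = 27
  CMP R2, R0  → unsigned 39 - 27: no borrow
  39 >= 27, so CF = 0
CF = 0

0


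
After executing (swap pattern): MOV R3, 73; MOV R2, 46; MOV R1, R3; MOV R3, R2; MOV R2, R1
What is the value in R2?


Register state trace (swap pattern):
  MOV R3, 73  → R3 = 73
  MOV R2, 46  → R2 = 46
  MOV R1, R3  → R1 = 73  (save R3)
  MOV R3, R2  → R3 = 46  (R3 gets R2's value)
  MOV R2, R1  → R2 = 73  (R2 gets saved value)
Final: R2 = 73

73


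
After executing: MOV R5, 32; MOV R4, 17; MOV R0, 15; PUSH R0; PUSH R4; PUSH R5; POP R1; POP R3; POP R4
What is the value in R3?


Stack trace (top is rightmost):
  MOV R5, 32  → R5 = 32
  MOV R4, 17  → R4 = 17
  MOV R0, 15  → R0 = 15
  PUSH R0  → stack: [15]
  PUSH R4  → stack: [15, 17]
  PUSH R5  → stack: [15, 17, 32]
  POP R1  → R1 = 32, stack: [15, 17]
  POP R3  → R3 = 17, stack: [15]
  POP R4  → R4 = 15, stack: []
Final: R3 = 17

17


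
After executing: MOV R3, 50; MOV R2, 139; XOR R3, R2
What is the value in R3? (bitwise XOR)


Register state trace:
  MOV R3, 50  → R3 = 50 (0b00110010)
  MOV R2, 139  → R2 = 139 (0b10001011)
  XOR R3, R2  → R3 = 50 XOR 139 = 185 (0b10111001)
Final: R3 = 185

185


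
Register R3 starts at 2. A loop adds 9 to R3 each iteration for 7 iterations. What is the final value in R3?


Starting value: R3 = 2
  Iter 1: R3 = 2 + 9 = 11
  Iter 2: R3 = 11 + 9 = 20
  Iter 3: R3 = 20 + 9 = 29
  Iter 4: R3 = 29 + 9 = 38
  Iter 5: R3 = 38 + 9 = 47
  Iter 6: R3 = 47 + 9 = 56
  Iter 7: R3 = 56 + 9 = 65
Final: R3 = 65

65


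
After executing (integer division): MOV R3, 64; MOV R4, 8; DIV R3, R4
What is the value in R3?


Register state trace:
  MOV R3, 64  → R3 = 64
  MOV R4, 8  → R4 = 8
  DIV R3, R4  → R3 = 64 // 8 = 8
Final: R3 = 8

8


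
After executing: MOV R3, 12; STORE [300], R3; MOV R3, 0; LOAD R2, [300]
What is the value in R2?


Register and memory trace:
  MOV R3, 12  → R3 = 12
  STORE [300], R3  → mem[300] = 12
  MOV R3, 0  → R3 = 0
  LOAD R2, [300]  → R2 = mem[300] = 12
Final: R2 = 12

12


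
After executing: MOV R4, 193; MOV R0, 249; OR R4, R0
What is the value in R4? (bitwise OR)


Register state trace:
  MOV R4, 193  → R4 = 193 (0b11000001)
  MOV R0, 249  → R0 = 249 (0b11111001)
  OR R4, R0   → R4 = 193 OR 249 = 249 (0b11111001)
Final: R4 = 249

249


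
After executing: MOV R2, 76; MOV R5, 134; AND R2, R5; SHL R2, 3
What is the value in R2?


Register state trace:
  MOV R2, 76  → R2 = 76 (0b01001100)
  MOV R5, 134  → R5 = 134 (0b10000110)
  AND R2, R5  → R2 = 76 AND 134 = 4 (0b00000100)
  SHL R2, 3  → R2 = 4 << 3 = 32
Final: R2 = 32

32


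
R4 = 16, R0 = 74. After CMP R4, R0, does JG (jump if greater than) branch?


Trace:
  R4 = 16, R0 = 74
  CMP R4, R0  → compares 16 vs 74
  JG checks: is 16 greater than 74?
  16 < 74, so condition is false
Branch taken: No

No


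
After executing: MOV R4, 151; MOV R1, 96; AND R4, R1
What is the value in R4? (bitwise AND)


Register state trace:
  MOV R4, 151  → R4 = 151 (0b10010111)
  MOV R1, 96  → R1 = 96 (0b01100000)
  AND R4, R1  → R4 = 151 AND 96 = 0 (0b00000000)
Final: R4 = 0

0


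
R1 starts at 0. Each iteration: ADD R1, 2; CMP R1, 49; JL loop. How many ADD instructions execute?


Loop trace (R1 starts at 0, target 49, step 2):
  ADD #1: R1 = 0 + 2 = 2  → 2 < 49, loop
  ADD #2: R1 = 2 + 2 = 4  → 4 < 49, loop
  ADD #3: R1 = 4 + 2 = 6  → 6 < 49, loop
  ADD #4: R1 = 6 + 2 = 8  → 8 < 49, loop
  ADD #5: R1 = 8 + 2 = 10  → 10 < 49, loop
  ADD #6: R1 = 10 + 2 = 12  → 12 < 49, loop
  ADD #7: R1 = 12 + 2 = 14  → 14 < 49, loop
  ADD #8: R1 = 14 + 2 = 16  → 16 < 49, loop
  ADD #9: R1 = 16 + 2 = 18  → 18 < 49, loop
  ADD #10: R1 = 18 + 2 = 20  → 20 < 49, loop
  ADD #11: R1 = 20 + 2 = 22  → 22 < 49, loop
  ADD #12: R1 = 22 + 2 = 24  → 24 < 49, loop
  ADD #13: R1 = 24 + 2 = 26  → 26 < 49, loop
  ADD #14: R1 = 26 + 2 = 28  → 28 < 49, loop
  ADD #15: R1 = 28 + 2 = 30  → 30 < 49, loop
  ADD #16: R1 = 30 + 2 = 32  → 32 < 49, loop
  ADD #17: R1 = 32 + 2 = 34  → 34 < 49, loop
  ADD #18: R1 = 34 + 2 = 36  → 36 < 49, loop
  ADD #19: R1 = 36 + 2 = 38  → 38 < 49, loop
  ADD #20: R1 = 38 + 2 = 40  → 40 < 49, loop
  ADD #21: R1 = 40 + 2 = 42  → 42 < 49, loop
  ADD #22: R1 = 42 + 2 = 44  → 44 < 49, loop
  ADD #23: R1 = 44 + 2 = 46  → 46 < 49, loop
  ADD #24: R1 = 46 + 2 = 48  → 48 < 49, loop
  ADD #25: R1 = 48 + 2 = 50  → 50 >= 49, exit
Total ADD instructions: 25

25


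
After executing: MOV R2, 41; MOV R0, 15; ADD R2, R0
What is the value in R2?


Register state trace:
  MOV R2, 41  → R2 = 41
  MOV R0, 15  → R0 = 15
  ADD R2, R0  → R2 = 41 + 15 = 56
Final: R2 = 56

56


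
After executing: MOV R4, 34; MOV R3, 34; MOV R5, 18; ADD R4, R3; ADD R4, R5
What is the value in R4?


Register state trace:
  MOV R4, 34  → R4 = 34
  MOV R3, 34  → R3 = 34
  MOV R5, 18  → R5 = 18
  ADD R4, R3  → R4 = 34 + 34 = 68
  ADD R4, R5  → R4 = 68 + 18 = 86
Final: R4 = 86

86


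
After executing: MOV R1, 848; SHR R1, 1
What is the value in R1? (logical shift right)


Register state trace:
  MOV R1, 848  → R1 = 848
  SHR R1, 1  → R1 = 848 >> 1 = 848 // 2^1 = 424
Final: R1 = 424

424


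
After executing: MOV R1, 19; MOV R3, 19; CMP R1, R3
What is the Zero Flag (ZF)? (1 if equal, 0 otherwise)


Register state trace:
  MOV R1, 19  → R1 = 19
  MOV R3, 19  → R3 = 19
  CMP R1, R3  → computes 19 - 19 = 0
  Result is zero, so values are equal
ZF = 1

1


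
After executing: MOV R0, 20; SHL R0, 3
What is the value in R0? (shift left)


Register state trace:
  MOV R0, 20  → R0 = 20
  SHL R0, 3  → R0 = 20 << 3 = 20 * 2^3 = 160
Final: R0 = 160

160


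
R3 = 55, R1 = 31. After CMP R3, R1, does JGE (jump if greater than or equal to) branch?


Trace:
  R3 = 55, R1 = 31
  CMP R3, R1  → compares 55 vs 31
  JGE checks: is 55 greater than or equal to 31?
  55 > 31, so condition is true
Branch taken: Yes

Yes


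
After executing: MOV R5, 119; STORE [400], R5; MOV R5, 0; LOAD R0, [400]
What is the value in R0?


Register and memory trace:
  MOV R5, 119  → R5 = 119
  STORE [400], R5  → mem[400] = 119
  MOV R5, 0  → R5 = 0
  LOAD R0, [400]  → R0 = mem[400] = 119
Final: R0 = 119

119


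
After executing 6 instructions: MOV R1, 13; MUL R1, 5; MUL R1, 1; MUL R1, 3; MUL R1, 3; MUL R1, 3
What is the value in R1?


Register state trace:
  MOV R1, 13  → R1 = 13
  MUL R1, 5  → R1 = 13 * 5 = 65
  MUL R1, 1  → R1 = 65 * 1 = 65
  MUL R1, 3  → R1 = 65 * 3 = 195
  MUL R1, 3  → R1 = 195 * 3 = 585
  MUL R1, 3  → R1 = 585 * 3 = 1755
Final: R1 = 1755

1755


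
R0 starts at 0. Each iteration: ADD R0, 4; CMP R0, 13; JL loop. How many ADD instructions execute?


Loop trace (R0 starts at 0, target 13, step 4):
  ADD #1: R0 = 0 + 4 = 4  → 4 < 13, loop
  ADD #2: R0 = 4 + 4 = 8  → 8 < 13, loop
  ADD #3: R0 = 8 + 4 = 12  → 12 < 13, loop
  ADD #4: R0 = 12 + 4 = 16  → 16 >= 13, exit
Total ADD instructions: 4

4


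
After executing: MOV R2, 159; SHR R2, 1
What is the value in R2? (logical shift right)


Register state trace:
  MOV R2, 159  → R2 = 159
  SHR R2, 1  → R2 = 159 >> 1 = 159 // 2^1 = 79
Final: R2 = 79

79


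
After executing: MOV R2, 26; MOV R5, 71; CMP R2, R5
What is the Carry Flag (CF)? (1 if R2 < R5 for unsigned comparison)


Register state trace:
  MOV R2, 26  → R2 = 26
  MOV R5, 71  → R5 = 71
  CMP R2, R5  → unsigned 26 - 71: borrow occurs
  26 < 71, so CF = 1
CF = 1

1


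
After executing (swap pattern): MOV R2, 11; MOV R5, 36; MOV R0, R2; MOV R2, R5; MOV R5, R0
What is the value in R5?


Register state trace (swap pattern):
  MOV R2, 11  → R2 = 11
  MOV R5, 36  → R5 = 36
  MOV R0, R2  → R0 = 11  (save R2)
  MOV R2, R5  → R2 = 36  (R2 gets R5's value)
  MOV R5, R0  → R5 = 11  (R5 gets saved value)
Final: R5 = 11

11


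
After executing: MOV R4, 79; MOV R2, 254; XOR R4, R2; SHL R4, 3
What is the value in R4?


Register state trace:
  MOV R4, 79  → R4 = 79 (0b01001111)
  MOV R2, 254  → R2 = 254 (0b11111110)
  XOR R4, R2  → R4 = 79 XOR 254 = 177 (0b10110001)
  SHL R4, 3  → R4 = 177 << 3 = 1416
Final: R4 = 1416

1416


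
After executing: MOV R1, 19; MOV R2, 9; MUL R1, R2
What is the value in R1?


Register state trace:
  MOV R1, 19  → R1 = 19
  MOV R2, 9  → R2 = 9
  MUL R1, R2  → R1 = 19 * 9 = 171
Final: R1 = 171

171


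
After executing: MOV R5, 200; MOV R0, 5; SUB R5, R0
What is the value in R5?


Register state trace:
  MOV R5, 200  → R5 = 200
  MOV R0, 5  → R0 = 5
  SUB R5, R0  → R5 = 200 - 5 = 195
Final: R5 = 195

195


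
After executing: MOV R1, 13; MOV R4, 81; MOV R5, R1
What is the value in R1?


Register state trace:
  MOV R1, 13  → R1 = 13
  MOV R4, 81  → R4 = 81
  MOV R5, R1  → R5 = 13
Final: R1 = 13

13


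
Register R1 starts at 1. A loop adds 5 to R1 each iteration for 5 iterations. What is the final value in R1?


Starting value: R1 = 1
  Iter 1: R1 = 1 + 5 = 6
  Iter 2: R1 = 6 + 5 = 11
  Iter 3: R1 = 11 + 5 = 16
  Iter 4: R1 = 16 + 5 = 21
  Iter 5: R1 = 21 + 5 = 26
Final: R1 = 26

26


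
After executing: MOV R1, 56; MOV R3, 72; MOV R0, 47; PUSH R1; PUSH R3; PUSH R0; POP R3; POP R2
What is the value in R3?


Stack trace (top is rightmost):
  MOV R1, 56  → R1 = 56
  MOV R3, 72  → R3 = 72
  MOV R0, 47  → R0 = 47
  PUSH R1  → stack: [56]
  PUSH R3  → stack: [56, 72]
  PUSH R0  → stack: [56, 72, 47]
  POP R3  → R3 = 47, stack: [56, 72]
  POP R2  → R2 = 72, stack: [56]
Final: R3 = 47

47


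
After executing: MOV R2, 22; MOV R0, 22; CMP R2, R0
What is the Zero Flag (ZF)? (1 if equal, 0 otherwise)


Register state trace:
  MOV R2, 22  → R2 = 22
  MOV R0, 22  → R0 = 22
  CMP R2, R0  → computes 22 - 22 = 0
  Result is zero, so values are equal
ZF = 1

1


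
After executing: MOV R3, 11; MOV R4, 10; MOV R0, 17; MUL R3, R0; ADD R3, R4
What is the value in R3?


Register state trace:
  MOV R3, 11  → R3 = 11
  MOV R4, 10  → R4 = 10
  MOV R0, 17  → R0 = 17
  MUL R3, R0  → R3 = 11 * 17 = 187
  ADD R3, R4  → R3 = 187 + 10 = 197
Final: R3 = 197

197


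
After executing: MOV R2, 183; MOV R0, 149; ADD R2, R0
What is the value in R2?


Register state trace:
  MOV R2, 183  → R2 = 183
  MOV R0, 149  → R0 = 149
  ADD R2, R0  → R2 = 183 + 149 = 332
Final: R2 = 332

332


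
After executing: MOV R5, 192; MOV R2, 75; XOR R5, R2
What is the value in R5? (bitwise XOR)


Register state trace:
  MOV R5, 192  → R5 = 192 (0b11000000)
  MOV R2, 75  → R2 = 75 (0b01001011)
  XOR R5, R2  → R5 = 192 XOR 75 = 139 (0b10001011)
Final: R5 = 139

139


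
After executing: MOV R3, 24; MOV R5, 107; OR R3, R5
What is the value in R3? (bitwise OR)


Register state trace:
  MOV R3, 24  → R3 = 24 (0b00011000)
  MOV R5, 107  → R5 = 107 (0b01101011)
  OR R3, R5   → R3 = 24 OR 107 = 123 (0b01111011)
Final: R3 = 123

123


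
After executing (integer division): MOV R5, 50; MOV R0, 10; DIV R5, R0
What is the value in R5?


Register state trace:
  MOV R5, 50  → R5 = 50
  MOV R0, 10  → R0 = 10
  DIV R5, R0  → R5 = 50 // 10 = 5
Final: R5 = 5

5


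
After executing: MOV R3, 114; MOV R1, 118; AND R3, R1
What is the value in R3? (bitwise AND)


Register state trace:
  MOV R3, 114  → R3 = 114 (0b01110010)
  MOV R1, 118  → R1 = 118 (0b01110110)
  AND R3, R1  → R3 = 114 AND 118 = 114 (0b01110010)
Final: R3 = 114

114


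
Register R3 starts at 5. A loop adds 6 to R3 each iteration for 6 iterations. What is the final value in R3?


Starting value: R3 = 5
  Iter 1: R3 = 5 + 6 = 11
  Iter 2: R3 = 11 + 6 = 17
  Iter 3: R3 = 17 + 6 = 23
  Iter 4: R3 = 23 + 6 = 29
  Iter 5: R3 = 29 + 6 = 35
  Iter 6: R3 = 35 + 6 = 41
Final: R3 = 41

41


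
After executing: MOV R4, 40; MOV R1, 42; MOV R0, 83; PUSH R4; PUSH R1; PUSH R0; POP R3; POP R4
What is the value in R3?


Stack trace (top is rightmost):
  MOV R4, 40  → R4 = 40
  MOV R1, 42  → R1 = 42
  MOV R0, 83  → R0 = 83
  PUSH R4  → stack: [40]
  PUSH R1  → stack: [40, 42]
  PUSH R0  → stack: [40, 42, 83]
  POP R3  → R3 = 83, stack: [40, 42]
  POP R4  → R4 = 42, stack: [40]
Final: R3 = 83

83


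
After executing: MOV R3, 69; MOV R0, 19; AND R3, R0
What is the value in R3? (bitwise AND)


Register state trace:
  MOV R3, 69  → R3 = 69 (0b01000101)
  MOV R0, 19  → R0 = 19 (0b00010011)
  AND R3, R0  → R3 = 69 AND 19 = 1 (0b00000001)
Final: R3 = 1

1


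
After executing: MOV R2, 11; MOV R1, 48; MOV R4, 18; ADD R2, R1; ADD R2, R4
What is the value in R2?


Register state trace:
  MOV R2, 11  → R2 = 11
  MOV R1, 48  → R1 = 48
  MOV R4, 18  → R4 = 18
  ADD R2, R1  → R2 = 11 + 48 = 59
  ADD R2, R4  → R2 = 59 + 18 = 77
Final: R2 = 77

77


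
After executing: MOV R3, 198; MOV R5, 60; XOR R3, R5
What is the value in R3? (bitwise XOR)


Register state trace:
  MOV R3, 198  → R3 = 198 (0b11000110)
  MOV R5, 60  → R5 = 60 (0b00111100)
  XOR R3, R5  → R3 = 198 XOR 60 = 250 (0b11111010)
Final: R3 = 250

250


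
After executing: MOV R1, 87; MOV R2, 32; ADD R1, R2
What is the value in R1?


Register state trace:
  MOV R1, 87  → R1 = 87
  MOV R2, 32  → R2 = 32
  ADD R1, R2  → R1 = 87 + 32 = 119
Final: R1 = 119

119


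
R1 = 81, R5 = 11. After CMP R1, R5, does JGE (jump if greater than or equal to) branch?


Trace:
  R1 = 81, R5 = 11
  CMP R1, R5  → compares 81 vs 11
  JGE checks: is 81 greater than or equal to 11?
  81 > 11, so condition is true
Branch taken: Yes

Yes


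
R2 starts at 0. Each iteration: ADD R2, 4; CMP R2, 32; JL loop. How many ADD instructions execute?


Loop trace (R2 starts at 0, target 32, step 4):
  ADD #1: R2 = 0 + 4 = 4  → 4 < 32, loop
  ADD #2: R2 = 4 + 4 = 8  → 8 < 32, loop
  ADD #3: R2 = 8 + 4 = 12  → 12 < 32, loop
  ADD #4: R2 = 12 + 4 = 16  → 16 < 32, loop
  ADD #5: R2 = 16 + 4 = 20  → 20 < 32, loop
  ADD #6: R2 = 20 + 4 = 24  → 24 < 32, loop
  ADD #7: R2 = 24 + 4 = 28  → 28 < 32, loop
  ADD #8: R2 = 28 + 4 = 32  → 32 >= 32, exit
Total ADD instructions: 8

8


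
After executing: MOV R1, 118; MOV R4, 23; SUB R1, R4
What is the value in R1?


Register state trace:
  MOV R1, 118  → R1 = 118
  MOV R4, 23  → R4 = 23
  SUB R1, R4  → R1 = 118 - 23 = 95
Final: R1 = 95

95


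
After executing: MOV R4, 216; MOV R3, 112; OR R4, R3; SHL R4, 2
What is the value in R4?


Register state trace:
  MOV R4, 216  → R4 = 216 (0b11011000)
  MOV R3, 112  → R3 = 112 (0b01110000)
  OR R4, R3  → R4 = 216 OR 112 = 248 (0b11111000)
  SHL R4, 2  → R4 = 248 << 2 = 992
Final: R4 = 992

992


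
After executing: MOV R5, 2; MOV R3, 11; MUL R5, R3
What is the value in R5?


Register state trace:
  MOV R5, 2  → R5 = 2
  MOV R3, 11  → R3 = 11
  MUL R5, R3  → R5 = 2 * 11 = 22
Final: R5 = 22

22


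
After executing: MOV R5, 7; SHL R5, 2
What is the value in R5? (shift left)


Register state trace:
  MOV R5, 7  → R5 = 7
  SHL R5, 2  → R5 = 7 << 2 = 7 * 2^2 = 28
Final: R5 = 28

28


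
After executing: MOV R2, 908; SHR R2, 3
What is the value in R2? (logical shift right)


Register state trace:
  MOV R2, 908  → R2 = 908
  SHR R2, 3  → R2 = 908 >> 3 = 908 // 2^3 = 113
Final: R2 = 113

113


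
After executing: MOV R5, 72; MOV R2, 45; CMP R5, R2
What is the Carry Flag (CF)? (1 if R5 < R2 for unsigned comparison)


Register state trace:
  MOV R5, 72  → R5 = 72
  MOV R2, 45  → R2 = 45
  CMP R5, R2  → unsigned 72 - 45: no borrow
  72 >= 45, so CF = 0
CF = 0

0
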